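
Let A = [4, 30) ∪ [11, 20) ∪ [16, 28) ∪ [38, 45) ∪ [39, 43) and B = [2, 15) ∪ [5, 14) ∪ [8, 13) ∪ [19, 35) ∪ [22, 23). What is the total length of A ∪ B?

40

Merge the first list: [4, 30), [38, 45).
Merge the second list: [2, 15), [19, 35).
A ∪ B = [2, 35), [38, 45).
Total: 33 + 7 = 40.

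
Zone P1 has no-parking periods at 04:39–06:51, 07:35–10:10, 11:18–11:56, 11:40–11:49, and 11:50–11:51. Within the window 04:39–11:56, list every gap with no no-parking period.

06:51-07:35, 10:10-11:18

Covered (merged): 04:39-06:51, 07:35-10:10, 11:18-11:56.
Gaps within 04:39-11:56: 06:51-07:35, 10:10-11:18.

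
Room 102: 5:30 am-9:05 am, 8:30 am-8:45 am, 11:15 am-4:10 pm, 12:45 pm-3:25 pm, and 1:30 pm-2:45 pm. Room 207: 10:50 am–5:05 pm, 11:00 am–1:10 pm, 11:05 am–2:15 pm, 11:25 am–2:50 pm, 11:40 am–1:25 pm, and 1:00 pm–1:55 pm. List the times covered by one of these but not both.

First set merges to 5:30 am–9:05 am, 11:15 am–4:10 pm.
Second set merges to 10:50 am–5:05 pm.
A but not B: 5:30 am–9:05 am.
B but not A: 10:50 am–11:15 am, 4:10 pm–5:05 pm.
Combining gives A △ B.

5:30 am–9:05 am, 10:50 am–11:15 am, 4:10 pm–5:05 pm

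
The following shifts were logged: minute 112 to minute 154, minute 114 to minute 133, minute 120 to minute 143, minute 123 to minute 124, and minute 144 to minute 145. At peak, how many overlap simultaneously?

4

At minute 123, 4 of the intervals are simultaneously active.
No point has more.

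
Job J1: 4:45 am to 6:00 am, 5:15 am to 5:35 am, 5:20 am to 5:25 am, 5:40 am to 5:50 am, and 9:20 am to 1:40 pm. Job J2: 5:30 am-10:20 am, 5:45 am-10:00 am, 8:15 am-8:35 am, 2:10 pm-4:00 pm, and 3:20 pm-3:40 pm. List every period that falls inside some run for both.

First set merges to 4:45 am–6:00 am, 9:20 am–1:40 pm.
Second set merges to 5:30 am–10:20 am, 2:10 pm–4:00 pm.
4:45 am–6:00 am meets the second set on 5:30 am–6:00 am.
9:20 am–1:40 pm meets the second set on 9:20 am–10:20 am.

5:30 am–6:00 am, 9:20 am–10:20 am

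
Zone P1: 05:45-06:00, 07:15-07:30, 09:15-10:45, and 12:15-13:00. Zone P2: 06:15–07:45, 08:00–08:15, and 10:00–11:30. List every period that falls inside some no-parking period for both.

07:15–07:30, 10:00–10:45

05:45–06:00: no overlap with the second set.
07:15–07:30 meets the second set on 07:15–07:30.
09:15–10:45 meets the second set on 10:00–10:45.
12:15–13:00: no overlap with the second set.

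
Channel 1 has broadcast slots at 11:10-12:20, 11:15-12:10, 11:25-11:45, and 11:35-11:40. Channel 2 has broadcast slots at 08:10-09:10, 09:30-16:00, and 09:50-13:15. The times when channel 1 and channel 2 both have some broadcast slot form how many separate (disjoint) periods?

A, merged: 11:10–12:20.
B, merged: 08:10–09:10, 09:30–16:00.
A ∩ B = 11:10–12:20.
That is 1 disjoint piece.

1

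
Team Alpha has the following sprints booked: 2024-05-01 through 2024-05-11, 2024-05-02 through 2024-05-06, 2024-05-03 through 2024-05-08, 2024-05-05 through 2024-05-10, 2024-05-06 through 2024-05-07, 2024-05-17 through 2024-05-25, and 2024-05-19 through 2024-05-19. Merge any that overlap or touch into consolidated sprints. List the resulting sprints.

2024-05-01 through 2024-05-11, 2024-05-17 through 2024-05-25

2024-05-02 through 2024-05-06 overlaps/touches 2024-05-01 through 2024-05-11 → extend to 2024-05-01 through 2024-05-11.
2024-05-03 through 2024-05-08 overlaps/touches 2024-05-01 through 2024-05-11 → extend to 2024-05-01 through 2024-05-11.
2024-05-05 through 2024-05-10 overlaps/touches 2024-05-01 through 2024-05-11 → extend to 2024-05-01 through 2024-05-11.
2024-05-06 through 2024-05-07 overlaps/touches 2024-05-01 through 2024-05-11 → extend to 2024-05-01 through 2024-05-11.
2024-05-17 through 2024-05-25 is disjoint → start new block.
2024-05-19 through 2024-05-19 overlaps/touches 2024-05-17 through 2024-05-25 → extend to 2024-05-17 through 2024-05-25.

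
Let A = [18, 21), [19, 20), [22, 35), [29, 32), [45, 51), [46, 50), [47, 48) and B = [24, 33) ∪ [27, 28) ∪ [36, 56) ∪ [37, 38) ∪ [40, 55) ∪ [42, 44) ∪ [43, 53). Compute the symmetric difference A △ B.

First set merges to [18, 21), [22, 35), [45, 51).
Second set merges to [24, 33), [36, 56).
A \ B = [18, 21), [22, 24), [33, 35).
B \ A = [36, 45), [51, 56).
Union of the two gives the symmetric difference.

[18, 21) ∪ [22, 24) ∪ [33, 35) ∪ [36, 45) ∪ [51, 56)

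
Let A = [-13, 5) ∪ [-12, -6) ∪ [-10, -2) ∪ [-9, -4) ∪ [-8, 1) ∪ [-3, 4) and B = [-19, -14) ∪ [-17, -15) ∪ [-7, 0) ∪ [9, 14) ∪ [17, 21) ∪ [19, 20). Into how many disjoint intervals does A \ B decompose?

Merge the first list: [-13, 5).
Merge the second list: [-19, -14), [-7, 0), [9, 14), [17, 21).
A \ B = [-13, -7), [0, 5).
That is 2 disjoint pieces.

2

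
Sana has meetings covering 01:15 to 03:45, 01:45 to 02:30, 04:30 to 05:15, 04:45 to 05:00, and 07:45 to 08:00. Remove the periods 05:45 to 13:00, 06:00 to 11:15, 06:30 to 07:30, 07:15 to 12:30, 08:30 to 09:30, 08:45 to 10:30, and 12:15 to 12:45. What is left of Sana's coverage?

01:15–03:45, 04:30–05:15

Merge the first list: 01:15–03:45, 04:30–05:15, 07:45–08:00.
Merge the second list: 05:45–13:00.
01:15–03:45: nothing removed.
04:30–05:15: nothing removed.
07:45–08:00: entirely removed.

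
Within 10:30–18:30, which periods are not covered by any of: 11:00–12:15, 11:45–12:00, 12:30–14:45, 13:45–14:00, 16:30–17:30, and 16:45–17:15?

The merged coverage is 11:00–12:15, 12:30–14:45, 16:30–17:30.
Gaps within 10:30–18:30: 10:30–11:00, 12:15–12:30, 14:45–16:30, 17:30–18:30.

10:30–11:00, 12:15–12:30, 14:45–16:30, 17:30–18:30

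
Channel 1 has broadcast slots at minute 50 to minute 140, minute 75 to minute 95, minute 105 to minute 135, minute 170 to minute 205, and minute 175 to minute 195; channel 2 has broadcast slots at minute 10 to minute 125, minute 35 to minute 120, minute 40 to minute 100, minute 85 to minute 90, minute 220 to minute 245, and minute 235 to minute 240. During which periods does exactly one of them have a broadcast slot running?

minute 10 to minute 50, minute 125 to minute 140, minute 170 to minute 205, minute 220 to minute 245

First set merges to minute 50 to minute 140, minute 170 to minute 205.
Second set merges to minute 10 to minute 125, minute 220 to minute 245.
Only in the first: minute 125 to minute 140, minute 170 to minute 205.
Only in the second: minute 10 to minute 50, minute 220 to minute 245.
Together these are the periods covered by exactly one.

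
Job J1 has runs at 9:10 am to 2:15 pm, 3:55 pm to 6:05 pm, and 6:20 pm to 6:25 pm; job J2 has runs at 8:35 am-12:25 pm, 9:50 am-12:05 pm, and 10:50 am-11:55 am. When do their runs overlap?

Merge the second list: 8:35 am–12:25 pm.
9:10 am–2:15 pm ∩ B → 9:10 am–12:25 pm.
3:55 pm–6:05 pm meets no B interval.
6:20 pm–6:25 pm meets no B interval.

9:10 am–12:25 pm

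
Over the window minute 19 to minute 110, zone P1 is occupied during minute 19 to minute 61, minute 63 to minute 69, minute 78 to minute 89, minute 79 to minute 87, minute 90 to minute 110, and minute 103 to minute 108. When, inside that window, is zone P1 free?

The merged coverage is minute 19 to minute 61, minute 63 to minute 69, minute 78 to minute 89, minute 90 to minute 110.
Uncovered inside minute 19 to minute 110: minute 61 to minute 63, minute 69 to minute 78, minute 89 to minute 90.

minute 61 to minute 63, minute 69 to minute 78, minute 89 to minute 90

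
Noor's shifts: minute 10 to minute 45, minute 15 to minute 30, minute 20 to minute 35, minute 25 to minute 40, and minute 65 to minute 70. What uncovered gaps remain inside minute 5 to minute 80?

minute 5 to minute 10, minute 45 to minute 65, minute 70 to minute 80

The merged coverage is minute 10 to minute 45, minute 65 to minute 70.
Gaps within minute 5 to minute 80: minute 5 to minute 10, minute 45 to minute 65, minute 70 to minute 80.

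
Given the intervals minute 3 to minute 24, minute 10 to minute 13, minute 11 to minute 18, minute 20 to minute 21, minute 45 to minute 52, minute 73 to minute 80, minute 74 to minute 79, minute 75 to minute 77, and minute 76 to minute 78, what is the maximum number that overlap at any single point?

4

Sweep endpoints in order; track running count of active intervals.
Peak of 4 reached at minute 76.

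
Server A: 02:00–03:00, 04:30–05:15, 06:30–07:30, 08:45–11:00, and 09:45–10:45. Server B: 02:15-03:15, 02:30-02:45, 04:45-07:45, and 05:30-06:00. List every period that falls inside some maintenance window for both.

A, merged: 02:00–03:00, 04:30–05:15, 06:30–07:30, 08:45–11:00.
B, merged: 02:15–03:15, 04:45–07:45.
02:00–03:00 overlaps B on 02:15–03:00.
04:30–05:15 overlaps B on 04:45–05:15.
06:30–07:30 overlaps B on 06:30–07:30.
08:45–11:00 falls entirely outside B.

02:15–03:00, 04:45–05:15, 06:30–07:30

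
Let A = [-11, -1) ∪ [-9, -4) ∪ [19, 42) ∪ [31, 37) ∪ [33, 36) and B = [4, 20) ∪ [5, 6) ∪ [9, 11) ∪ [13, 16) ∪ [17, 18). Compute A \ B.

A, merged: [-11, -1), [19, 42).
B, merged: [4, 20).
[-11, -1): nothing removed.
[19, 42) \ B = [20, 42).

[-11, -1) ∪ [20, 42)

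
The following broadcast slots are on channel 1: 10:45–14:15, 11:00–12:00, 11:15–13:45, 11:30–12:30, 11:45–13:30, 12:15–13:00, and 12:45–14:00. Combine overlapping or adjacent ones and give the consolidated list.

10:45-14:15

11:00-12:00 overlaps/touches 10:45-14:15 → extend to 10:45-14:15.
11:15-13:45 overlaps/touches 10:45-14:15 → extend to 10:45-14:15.
11:30-12:30 overlaps/touches 10:45-14:15 → extend to 10:45-14:15.
11:45-13:30 overlaps/touches 10:45-14:15 → extend to 10:45-14:15.
12:15-13:00 overlaps/touches 10:45-14:15 → extend to 10:45-14:15.
12:45-14:00 overlaps/touches 10:45-14:15 → extend to 10:45-14:15.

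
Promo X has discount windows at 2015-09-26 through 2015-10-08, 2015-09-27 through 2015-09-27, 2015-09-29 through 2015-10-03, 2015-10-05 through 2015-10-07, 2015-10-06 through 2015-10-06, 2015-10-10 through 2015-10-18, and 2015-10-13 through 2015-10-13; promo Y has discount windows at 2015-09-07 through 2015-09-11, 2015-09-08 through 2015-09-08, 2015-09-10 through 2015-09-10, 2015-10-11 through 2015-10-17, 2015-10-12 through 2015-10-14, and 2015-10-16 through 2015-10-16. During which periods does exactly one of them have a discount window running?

2015-09-07 through 2015-09-11, 2015-09-26 through 2015-10-08, 2015-10-10 through 2015-10-10, 2015-10-18 through 2015-10-18

First set merges to 2015-09-26 through 2015-10-08, 2015-10-10 through 2015-10-18.
Second set merges to 2015-09-07 through 2015-09-11, 2015-10-11 through 2015-10-17.
A \ B = 2015-09-26 through 2015-10-08, 2015-10-10 through 2015-10-10, 2015-10-18 through 2015-10-18.
B \ A = 2015-09-07 through 2015-09-11.
Union of the two gives the symmetric difference.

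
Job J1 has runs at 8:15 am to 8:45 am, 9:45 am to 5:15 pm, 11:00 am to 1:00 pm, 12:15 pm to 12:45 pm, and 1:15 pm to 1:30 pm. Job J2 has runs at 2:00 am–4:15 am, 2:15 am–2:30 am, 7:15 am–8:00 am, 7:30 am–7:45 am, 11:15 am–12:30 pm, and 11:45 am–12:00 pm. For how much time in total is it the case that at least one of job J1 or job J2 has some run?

First set merges to 8:15 am–8:45 am, 9:45 am–5:15 pm.
Second set merges to 2:00 am–4:15 am, 7:15 am–8:00 am, 11:15 am–12:30 pm.
A ∪ B = 2:00 am–4:15 am, 7:15 am–8:00 am, 8:15 am–8:45 am, 9:45 am–5:15 pm.
Total: 2 h 15 min + 45 min + 30 min + 7 h 30 min = 11 h.

11 h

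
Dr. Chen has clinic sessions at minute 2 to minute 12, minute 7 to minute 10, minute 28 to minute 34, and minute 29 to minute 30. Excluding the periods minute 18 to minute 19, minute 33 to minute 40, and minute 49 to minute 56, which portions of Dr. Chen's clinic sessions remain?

Merge the first list: minute 2 to minute 12, minute 28 to minute 34.
minute 2 to minute 12: nothing removed.
minute 28 to minute 34 \ B = minute 28 to minute 33.

minute 2 to minute 12, minute 28 to minute 33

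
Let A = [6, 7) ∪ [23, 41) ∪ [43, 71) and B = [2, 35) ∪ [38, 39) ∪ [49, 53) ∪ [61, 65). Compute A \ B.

[6, 7): entirely removed.
[23, 41) \ B = [35, 38), [39, 41).
[43, 71) \ B = [43, 49), [53, 61), [65, 71).

[35, 38) ∪ [39, 41) ∪ [43, 49) ∪ [53, 61) ∪ [65, 71)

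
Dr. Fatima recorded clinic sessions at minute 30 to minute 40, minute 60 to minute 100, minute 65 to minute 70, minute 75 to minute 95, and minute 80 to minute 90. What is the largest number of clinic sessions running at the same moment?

3

Sweep endpoints in order; track running count of active intervals.
Peak of 3 reached at minute 80.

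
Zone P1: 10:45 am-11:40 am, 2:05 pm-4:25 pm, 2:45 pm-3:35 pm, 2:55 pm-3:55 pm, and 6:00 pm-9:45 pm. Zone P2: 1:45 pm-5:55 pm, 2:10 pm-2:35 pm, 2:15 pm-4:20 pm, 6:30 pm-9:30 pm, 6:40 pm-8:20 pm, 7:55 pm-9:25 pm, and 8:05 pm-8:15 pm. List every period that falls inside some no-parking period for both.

Merge the first list: 10:45 am-11:40 am, 2:05 pm-4:25 pm, 6:00 pm-9:45 pm.
Merge the second list: 1:45 pm-5:55 pm, 6:30 pm-9:30 pm.
10:45 am-11:40 am meets no B interval.
2:05 pm-4:25 pm ∩ B → 2:05 pm-4:25 pm.
6:00 pm-9:45 pm ∩ B → 6:30 pm-9:30 pm.

2:05 pm-4:25 pm, 6:30 pm-9:30 pm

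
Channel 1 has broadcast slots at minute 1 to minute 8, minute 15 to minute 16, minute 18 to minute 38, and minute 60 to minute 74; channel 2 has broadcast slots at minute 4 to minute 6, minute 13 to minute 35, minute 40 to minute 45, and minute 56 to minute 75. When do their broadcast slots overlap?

minute 1 to minute 8 ∩ B → minute 4 to minute 6.
minute 15 to minute 16 ∩ B → minute 15 to minute 16.
minute 18 to minute 38 ∩ B → minute 18 to minute 35.
minute 60 to minute 74 ∩ B → minute 60 to minute 74.

minute 4 to minute 6, minute 15 to minute 16, minute 18 to minute 35, minute 60 to minute 74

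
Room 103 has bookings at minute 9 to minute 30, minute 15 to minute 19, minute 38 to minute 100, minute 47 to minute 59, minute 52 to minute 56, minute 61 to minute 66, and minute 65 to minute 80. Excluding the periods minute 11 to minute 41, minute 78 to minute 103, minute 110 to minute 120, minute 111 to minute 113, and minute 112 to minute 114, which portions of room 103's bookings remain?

A, merged: minute 9 to minute 30, minute 38 to minute 100.
B, merged: minute 11 to minute 41, minute 78 to minute 103, minute 110 to minute 120.
minute 9 to minute 30 minus B → minute 9 to minute 11.
minute 38 to minute 100 minus B → minute 41 to minute 78.

minute 9 to minute 11, minute 41 to minute 78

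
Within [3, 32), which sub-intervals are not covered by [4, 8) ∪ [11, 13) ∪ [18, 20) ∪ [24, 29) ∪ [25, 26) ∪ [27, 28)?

The merged coverage is [4, 8), [11, 13), [18, 20), [24, 29).
Complement within [3, 32): [3, 4), [8, 11), [13, 18), [20, 24), [29, 32).

[3, 4) ∪ [8, 11) ∪ [13, 18) ∪ [20, 24) ∪ [29, 32)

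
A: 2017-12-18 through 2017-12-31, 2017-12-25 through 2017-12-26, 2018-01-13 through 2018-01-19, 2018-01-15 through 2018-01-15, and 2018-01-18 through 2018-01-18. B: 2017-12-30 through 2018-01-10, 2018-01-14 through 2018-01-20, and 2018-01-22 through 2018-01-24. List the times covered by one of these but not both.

First set merges to 2017-12-18 through 2017-12-31, 2018-01-13 through 2018-01-19.
A \ B = 2017-12-18 through 2017-12-29, 2018-01-13 through 2018-01-13.
B \ A = 2018-01-01 through 2018-01-10, 2018-01-20 through 2018-01-20, 2018-01-22 through 2018-01-24.
Union of the two gives the symmetric difference.

2017-12-18 through 2017-12-29, 2018-01-01 through 2018-01-10, 2018-01-13 through 2018-01-13, 2018-01-20 through 2018-01-20, 2018-01-22 through 2018-01-24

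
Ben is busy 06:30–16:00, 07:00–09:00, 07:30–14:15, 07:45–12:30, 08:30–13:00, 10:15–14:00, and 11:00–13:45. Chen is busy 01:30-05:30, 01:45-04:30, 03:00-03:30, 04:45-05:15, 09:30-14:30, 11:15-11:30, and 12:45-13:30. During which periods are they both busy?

First set merges to 06:30-16:00.
Second set merges to 01:30-05:30, 09:30-14:30.
06:30-16:00 meets the second set on 09:30-14:30.

09:30-14:30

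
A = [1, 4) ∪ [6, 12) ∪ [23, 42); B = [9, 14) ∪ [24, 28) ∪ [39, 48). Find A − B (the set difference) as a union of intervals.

[1, 4): nothing removed.
[6, 12) \ B = [6, 9).
[23, 42) \ B = [23, 24), [28, 39).

[1, 4) ∪ [6, 9) ∪ [23, 24) ∪ [28, 39)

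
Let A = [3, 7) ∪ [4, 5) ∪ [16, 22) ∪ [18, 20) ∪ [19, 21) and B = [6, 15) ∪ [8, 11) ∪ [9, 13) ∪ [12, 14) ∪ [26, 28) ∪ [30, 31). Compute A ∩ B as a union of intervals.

First set merges to [3, 7), [16, 22).
Second set merges to [6, 15), [26, 28), [30, 31).
[3, 7) ∩ B → [6, 7).
[16, 22) meets no B interval.

[6, 7)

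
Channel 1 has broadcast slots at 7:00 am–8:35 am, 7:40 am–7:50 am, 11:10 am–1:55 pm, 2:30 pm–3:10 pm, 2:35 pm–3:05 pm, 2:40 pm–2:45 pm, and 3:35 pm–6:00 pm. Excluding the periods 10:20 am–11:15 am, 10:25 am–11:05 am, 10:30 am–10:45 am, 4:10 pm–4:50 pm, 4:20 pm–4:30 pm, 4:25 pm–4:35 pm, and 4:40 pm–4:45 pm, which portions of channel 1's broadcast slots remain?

A, merged: 7:00 am–8:35 am, 11:10 am–1:55 pm, 2:30 pm–3:10 pm, 3:35 pm–6:00 pm.
B, merged: 10:20 am–11:15 am, 4:10 pm–4:50 pm.
7:00 am–8:35 am: nothing removed.
11:10 am–1:55 pm \ B = 11:15 am–1:55 pm.
2:30 pm–3:10 pm: nothing removed.
3:35 pm–6:00 pm \ B = 3:35 pm–4:10 pm, 4:50 pm–6:00 pm.

7:00 am–8:35 am, 11:15 am–1:55 pm, 2:30 pm–3:10 pm, 3:35 pm–4:10 pm, 4:50 pm–6:00 pm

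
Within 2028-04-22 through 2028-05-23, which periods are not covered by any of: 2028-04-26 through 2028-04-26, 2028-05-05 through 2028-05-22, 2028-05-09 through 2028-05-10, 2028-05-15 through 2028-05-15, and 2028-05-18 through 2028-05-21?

The merged coverage is 2028-04-26 through 2028-04-26, 2028-05-05 through 2028-05-22.
Gaps within 2028-04-22 through 2028-05-23: 2028-04-22 through 2028-04-25, 2028-04-27 through 2028-05-04, 2028-05-23 through 2028-05-23.

2028-04-22 through 2028-04-25, 2028-04-27 through 2028-05-04, 2028-05-23 through 2028-05-23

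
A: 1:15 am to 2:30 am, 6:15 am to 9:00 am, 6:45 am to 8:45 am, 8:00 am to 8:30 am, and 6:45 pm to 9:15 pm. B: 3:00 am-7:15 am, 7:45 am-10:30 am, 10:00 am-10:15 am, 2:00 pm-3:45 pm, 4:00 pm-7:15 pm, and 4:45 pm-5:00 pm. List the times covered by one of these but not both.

1:15 am–2:30 am, 3:00 am–6:15 am, 7:15 am–7:45 am, 9:00 am–10:30 am, 2:00 pm–3:45 pm, 4:00 pm–6:45 pm, 7:15 pm–9:15 pm

Merge the first list: 1:15 am–2:30 am, 6:15 am–9:00 am, 6:45 pm–9:15 pm.
Merge the second list: 3:00 am–7:15 am, 7:45 am–10:30 am, 2:00 pm–3:45 pm, 4:00 pm–7:15 pm.
Only in the first: 1:15 am–2:30 am, 7:15 am–7:45 am, 7:15 pm–9:15 pm.
Only in the second: 3:00 am–6:15 am, 9:00 am–10:30 am, 2:00 pm–3:45 pm, 4:00 pm–6:45 pm.
Together these are the periods covered by exactly one.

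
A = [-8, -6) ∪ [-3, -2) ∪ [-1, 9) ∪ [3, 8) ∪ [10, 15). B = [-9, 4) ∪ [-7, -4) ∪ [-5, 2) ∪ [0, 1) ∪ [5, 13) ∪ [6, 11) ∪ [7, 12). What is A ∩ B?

[-8, -6) ∪ [-3, -2) ∪ [-1, 4) ∪ [5, 9) ∪ [10, 13)

Merge the first list: [-8, -6), [-3, -2), [-1, 9), [10, 15).
Merge the second list: [-9, 4), [5, 13).
[-8, -6) meets the second set on [-8, -6).
[-3, -2) meets the second set on [-3, -2).
[-1, 9) meets the second set on [-1, 4), [5, 9).
[10, 15) meets the second set on [10, 13).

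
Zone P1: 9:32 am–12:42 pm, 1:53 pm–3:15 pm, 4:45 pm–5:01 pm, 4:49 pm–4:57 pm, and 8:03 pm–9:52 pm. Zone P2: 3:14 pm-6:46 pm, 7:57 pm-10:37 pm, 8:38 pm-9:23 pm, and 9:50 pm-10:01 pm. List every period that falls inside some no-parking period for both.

3:14 pm–3:15 pm, 4:45 pm–5:01 pm, 8:03 pm–9:52 pm

Merge the first list: 9:32 am–12:42 pm, 1:53 pm–3:15 pm, 4:45 pm–5:01 pm, 8:03 pm–9:52 pm.
Merge the second list: 3:14 pm–6:46 pm, 7:57 pm–10:37 pm.
9:32 am–12:42 pm falls entirely outside B.
1:53 pm–3:15 pm overlaps B on 3:14 pm–3:15 pm.
4:45 pm–5:01 pm overlaps B on 4:45 pm–5:01 pm.
8:03 pm–9:52 pm overlaps B on 8:03 pm–9:52 pm.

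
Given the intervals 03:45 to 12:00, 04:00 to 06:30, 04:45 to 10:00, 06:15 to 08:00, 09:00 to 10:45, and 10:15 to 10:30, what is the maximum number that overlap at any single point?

4

At 06:15, 4 of the intervals are simultaneously active.
No point has more.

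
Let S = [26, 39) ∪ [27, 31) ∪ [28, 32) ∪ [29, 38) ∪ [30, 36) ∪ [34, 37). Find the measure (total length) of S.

13

Merged: [26, 39).
Length: 13.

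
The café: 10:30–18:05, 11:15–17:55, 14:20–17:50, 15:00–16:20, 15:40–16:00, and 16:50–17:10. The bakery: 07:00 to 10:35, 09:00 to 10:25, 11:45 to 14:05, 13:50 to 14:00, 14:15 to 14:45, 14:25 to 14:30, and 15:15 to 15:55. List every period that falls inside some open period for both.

10:30–10:35, 11:45–14:05, 14:15–14:45, 15:15–15:55

Merge the first list: 10:30–18:05.
Merge the second list: 07:00–10:35, 11:45–14:05, 14:15–14:45, 15:15–15:55.
10:30–18:05 meets the second set on 10:30–10:35, 11:45–14:05, 14:15–14:45, 15:15–15:55.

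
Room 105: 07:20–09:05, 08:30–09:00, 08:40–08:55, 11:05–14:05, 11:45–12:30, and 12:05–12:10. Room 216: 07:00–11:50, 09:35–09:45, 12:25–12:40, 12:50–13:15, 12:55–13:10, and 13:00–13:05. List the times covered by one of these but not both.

07:00-07:20, 09:05-11:05, 11:50-12:25, 12:40-12:50, 13:15-14:05

A, merged: 07:20-09:05, 11:05-14:05.
B, merged: 07:00-11:50, 12:25-12:40, 12:50-13:15.
A but not B: 11:50-12:25, 12:40-12:50, 13:15-14:05.
B but not A: 07:00-07:20, 09:05-11:05.
Combining gives A △ B.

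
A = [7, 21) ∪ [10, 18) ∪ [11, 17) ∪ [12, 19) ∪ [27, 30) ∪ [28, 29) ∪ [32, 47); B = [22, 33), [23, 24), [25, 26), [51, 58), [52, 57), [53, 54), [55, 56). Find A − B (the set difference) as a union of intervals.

First set merges to [7, 21), [27, 30), [32, 47).
Second set merges to [22, 33), [51, 58).
[7, 21) is untouched.
[27, 30) lies entirely inside B → drops out.
[32, 47) with B removed leaves [33, 47).

[7, 21) ∪ [33, 47)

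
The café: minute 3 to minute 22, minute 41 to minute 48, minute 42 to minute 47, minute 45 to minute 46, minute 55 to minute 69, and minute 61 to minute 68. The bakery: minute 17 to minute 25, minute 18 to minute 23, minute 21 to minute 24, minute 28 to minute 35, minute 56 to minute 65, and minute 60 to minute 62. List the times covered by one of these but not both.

minute 3 to minute 17, minute 22 to minute 25, minute 28 to minute 35, minute 41 to minute 48, minute 55 to minute 56, minute 65 to minute 69

First set merges to minute 3 to minute 22, minute 41 to minute 48, minute 55 to minute 69.
Second set merges to minute 17 to minute 25, minute 28 to minute 35, minute 56 to minute 65.
Only in the first: minute 3 to minute 17, minute 41 to minute 48, minute 55 to minute 56, minute 65 to minute 69.
Only in the second: minute 22 to minute 25, minute 28 to minute 35.
Together these are the periods covered by exactly one.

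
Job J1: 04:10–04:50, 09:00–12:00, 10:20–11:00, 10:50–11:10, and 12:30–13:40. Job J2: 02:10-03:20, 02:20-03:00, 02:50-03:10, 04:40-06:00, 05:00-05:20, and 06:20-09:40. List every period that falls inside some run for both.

First set merges to 04:10–04:50, 09:00–12:00, 12:30–13:40.
Second set merges to 02:10–03:20, 04:40–06:00, 06:20–09:40.
04:10–04:50 meets the second set on 04:40–04:50.
09:00–12:00 meets the second set on 09:00–09:40.
12:30–13:40: no overlap with the second set.

04:40–04:50, 09:00–09:40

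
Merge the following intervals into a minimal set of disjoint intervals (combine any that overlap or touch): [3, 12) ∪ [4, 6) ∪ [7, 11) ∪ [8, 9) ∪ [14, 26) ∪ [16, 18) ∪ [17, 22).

[4, 6) overlaps/touches [3, 12) → extend to [3, 12).
[7, 11) overlaps/touches [3, 12) → extend to [3, 12).
[8, 9) overlaps/touches [3, 12) → extend to [3, 12).
[14, 26) is disjoint → start new block.
[16, 18) overlaps/touches [14, 26) → extend to [14, 26).
[17, 22) overlaps/touches [14, 26) → extend to [14, 26).

[3, 12) ∪ [14, 26)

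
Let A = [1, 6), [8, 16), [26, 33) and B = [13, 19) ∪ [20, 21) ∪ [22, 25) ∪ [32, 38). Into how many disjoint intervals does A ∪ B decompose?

A ∪ B = [1, 6), [8, 19), [20, 21), [22, 25), [26, 38).
That is 5 disjoint pieces.

5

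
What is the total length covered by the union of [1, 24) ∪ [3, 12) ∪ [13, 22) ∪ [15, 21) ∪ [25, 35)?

Merged: [1, 24), [25, 35).
Lengths: 23 + 10 = 33.

33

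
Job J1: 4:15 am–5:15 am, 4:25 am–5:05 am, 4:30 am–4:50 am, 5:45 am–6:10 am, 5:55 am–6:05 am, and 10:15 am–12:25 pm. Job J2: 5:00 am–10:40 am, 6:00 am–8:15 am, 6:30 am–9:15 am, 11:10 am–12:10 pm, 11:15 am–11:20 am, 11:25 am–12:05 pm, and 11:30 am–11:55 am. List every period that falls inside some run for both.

5:00 am-5:15 am, 5:45 am-6:10 am, 10:15 am-10:40 am, 11:10 am-12:10 pm

First set merges to 4:15 am-5:15 am, 5:45 am-6:10 am, 10:15 am-12:25 pm.
Second set merges to 5:00 am-10:40 am, 11:10 am-12:10 pm.
4:15 am-5:15 am overlaps B on 5:00 am-5:15 am.
5:45 am-6:10 am overlaps B on 5:45 am-6:10 am.
10:15 am-12:25 pm overlaps B on 10:15 am-10:40 am, 11:10 am-12:10 pm.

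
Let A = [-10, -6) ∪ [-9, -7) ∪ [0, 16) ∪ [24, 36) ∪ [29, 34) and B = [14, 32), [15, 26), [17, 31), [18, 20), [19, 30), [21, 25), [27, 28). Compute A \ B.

Merge the first list: [-10, -6), [0, 16), [24, 36).
Merge the second list: [14, 32).
[-10, -6): no B overlap → unchanged.
[0, 16) minus B → [0, 14).
[24, 36) minus B → [32, 36).

[-10, -6) ∪ [0, 14) ∪ [32, 36)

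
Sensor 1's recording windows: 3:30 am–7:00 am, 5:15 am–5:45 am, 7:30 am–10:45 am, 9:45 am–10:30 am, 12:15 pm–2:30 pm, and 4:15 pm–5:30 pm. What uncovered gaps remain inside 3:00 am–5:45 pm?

After merging, the occupied span is 3:30 am–7:00 am, 7:30 am–10:45 am, 12:15 pm–2:30 pm, 4:15 pm–5:30 pm.
Complement within 3:00 am–5:45 pm: 3:00 am–3:30 am, 7:00 am–7:30 am, 10:45 am–12:15 pm, 2:30 pm–4:15 pm, 5:30 pm–5:45 pm.

3:00 am–3:30 am, 7:00 am–7:30 am, 10:45 am–12:15 pm, 2:30 pm–4:15 pm, 5:30 pm–5:45 pm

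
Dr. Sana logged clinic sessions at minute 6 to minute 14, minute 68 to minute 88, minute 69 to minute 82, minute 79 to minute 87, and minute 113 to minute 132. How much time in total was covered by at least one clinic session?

47 minutes

Merged: minute 6 to minute 14, minute 68 to minute 88, minute 113 to minute 132.
Lengths: 8 minutes + 20 minutes + 19 minutes = 47 minutes.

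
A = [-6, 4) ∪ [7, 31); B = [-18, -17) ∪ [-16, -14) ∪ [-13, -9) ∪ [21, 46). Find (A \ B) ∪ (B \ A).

[-18, -17) ∪ [-16, -14) ∪ [-13, -9) ∪ [-6, 4) ∪ [7, 21) ∪ [31, 46)

A but not B: [-6, 4), [7, 21).
B but not A: [-18, -17), [-16, -14), [-13, -9), [31, 46).
Combining gives A △ B.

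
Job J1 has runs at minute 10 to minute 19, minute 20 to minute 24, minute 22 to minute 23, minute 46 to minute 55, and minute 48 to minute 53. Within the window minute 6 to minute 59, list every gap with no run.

Covered (merged): minute 10 to minute 19, minute 20 to minute 24, minute 46 to minute 55.
Gaps within minute 6 to minute 59: minute 6 to minute 10, minute 19 to minute 20, minute 24 to minute 46, minute 55 to minute 59.

minute 6 to minute 10, minute 19 to minute 20, minute 24 to minute 46, minute 55 to minute 59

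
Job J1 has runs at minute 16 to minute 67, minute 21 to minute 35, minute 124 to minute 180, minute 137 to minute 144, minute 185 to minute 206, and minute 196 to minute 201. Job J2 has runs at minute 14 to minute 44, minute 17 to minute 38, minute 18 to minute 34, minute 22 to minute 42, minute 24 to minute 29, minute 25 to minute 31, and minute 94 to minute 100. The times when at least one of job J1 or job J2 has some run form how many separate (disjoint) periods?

4

Merge the first list: minute 16 to minute 67, minute 124 to minute 180, minute 185 to minute 206.
Merge the second list: minute 14 to minute 44, minute 94 to minute 100.
A ∪ B = minute 14 to minute 67, minute 94 to minute 100, minute 124 to minute 180, minute 185 to minute 206.
That is 4 disjoint pieces.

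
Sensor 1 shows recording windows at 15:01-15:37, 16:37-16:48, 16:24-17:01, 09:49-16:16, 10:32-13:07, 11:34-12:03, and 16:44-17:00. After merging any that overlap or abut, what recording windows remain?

09:49–16:16, 16:24–17:01

Sort by start: 09:49–16:16, 10:32–13:07, 11:34–12:03, 15:01–15:37, 16:24–17:01, 16:37–16:48, 16:44–17:00.
10:32–13:07 overlaps/touches 09:49–16:16 → extend to 09:49–16:16.
11:34–12:03 overlaps/touches 09:49–16:16 → extend to 09:49–16:16.
15:01–15:37 overlaps/touches 09:49–16:16 → extend to 09:49–16:16.
16:24–17:01 is disjoint → start new block.
16:37–16:48 overlaps/touches 16:24–17:01 → extend to 16:24–17:01.
16:44–17:00 overlaps/touches 16:24–17:01 → extend to 16:24–17:01.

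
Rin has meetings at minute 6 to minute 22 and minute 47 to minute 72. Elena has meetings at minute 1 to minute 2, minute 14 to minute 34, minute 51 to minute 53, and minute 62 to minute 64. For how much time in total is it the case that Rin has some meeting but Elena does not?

A \ B = minute 6 to minute 14, minute 47 to minute 51, minute 53 to minute 62, minute 64 to minute 72.
Total: 8 minutes + 4 minutes + 9 minutes + 8 minutes = 29 minutes.

29 minutes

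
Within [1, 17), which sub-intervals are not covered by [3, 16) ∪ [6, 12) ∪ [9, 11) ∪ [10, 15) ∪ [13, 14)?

Covered (merged): [3, 16).
Complement within [1, 17): [1, 3), [16, 17).

[1, 3) ∪ [16, 17)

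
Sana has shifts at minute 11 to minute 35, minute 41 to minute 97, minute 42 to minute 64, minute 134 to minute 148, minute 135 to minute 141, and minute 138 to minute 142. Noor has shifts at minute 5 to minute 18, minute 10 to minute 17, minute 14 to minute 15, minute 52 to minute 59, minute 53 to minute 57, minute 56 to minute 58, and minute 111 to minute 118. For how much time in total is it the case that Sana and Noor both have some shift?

14 minutes

First set merges to minute 11 to minute 35, minute 41 to minute 97, minute 134 to minute 148.
Second set merges to minute 5 to minute 18, minute 52 to minute 59, minute 111 to minute 118.
A ∩ B = minute 11 to minute 18, minute 52 to minute 59.
Total: 7 minutes + 7 minutes = 14 minutes.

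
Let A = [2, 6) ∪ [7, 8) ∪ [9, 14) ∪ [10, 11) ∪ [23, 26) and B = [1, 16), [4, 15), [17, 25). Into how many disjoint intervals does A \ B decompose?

1

First set merges to [2, 6), [7, 8), [9, 14), [23, 26).
Second set merges to [1, 16), [17, 25).
A \ B = [25, 26).
That is 1 disjoint piece.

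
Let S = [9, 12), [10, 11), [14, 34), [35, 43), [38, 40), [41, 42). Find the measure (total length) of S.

Merged: [9, 12), [14, 34), [35, 43).
Lengths: 3 + 20 + 8 = 31.

31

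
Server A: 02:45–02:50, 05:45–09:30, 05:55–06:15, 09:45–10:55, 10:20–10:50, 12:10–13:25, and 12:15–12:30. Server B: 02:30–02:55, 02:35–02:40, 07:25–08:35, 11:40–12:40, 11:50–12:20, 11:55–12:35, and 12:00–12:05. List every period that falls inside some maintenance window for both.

02:45–02:50, 07:25–08:35, 12:10–12:40

A, merged: 02:45–02:50, 05:45–09:30, 09:45–10:55, 12:10–13:25.
B, merged: 02:30–02:55, 07:25–08:35, 11:40–12:40.
02:45–02:50 ∩ B → 02:45–02:50.
05:45–09:30 ∩ B → 07:25–08:35.
09:45–10:55 meets no B interval.
12:10–13:25 ∩ B → 12:10–12:40.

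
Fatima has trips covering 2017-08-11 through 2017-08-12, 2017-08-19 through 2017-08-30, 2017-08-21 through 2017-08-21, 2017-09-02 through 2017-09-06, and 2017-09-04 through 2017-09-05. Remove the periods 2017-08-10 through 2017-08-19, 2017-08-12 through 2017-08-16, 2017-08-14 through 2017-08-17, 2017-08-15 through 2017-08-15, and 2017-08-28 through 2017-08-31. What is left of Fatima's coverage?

Merge the first list: 2017-08-11 through 2017-08-12, 2017-08-19 through 2017-08-30, 2017-09-02 through 2017-09-06.
Merge the second list: 2017-08-10 through 2017-08-19, 2017-08-28 through 2017-08-31.
2017-08-11 through 2017-08-12: entirely removed.
2017-08-19 through 2017-08-30 \ B = 2017-08-20 through 2017-08-27.
2017-09-02 through 2017-09-06: nothing removed.

2017-08-20 through 2017-08-27, 2017-09-02 through 2017-09-06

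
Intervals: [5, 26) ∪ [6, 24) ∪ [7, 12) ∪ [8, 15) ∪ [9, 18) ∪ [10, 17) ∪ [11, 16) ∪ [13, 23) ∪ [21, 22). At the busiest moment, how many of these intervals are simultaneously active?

Sweep endpoints in order; track running count of active intervals.
Peak of 7 reached at 11.

7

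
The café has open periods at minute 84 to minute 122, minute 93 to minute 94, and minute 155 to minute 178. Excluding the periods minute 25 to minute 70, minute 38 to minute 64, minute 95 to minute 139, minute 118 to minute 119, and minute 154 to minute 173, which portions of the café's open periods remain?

minute 84 to minute 95, minute 173 to minute 178

First set merges to minute 84 to minute 122, minute 155 to minute 178.
Second set merges to minute 25 to minute 70, minute 95 to minute 139, minute 154 to minute 173.
minute 84 to minute 122 minus B → minute 84 to minute 95.
minute 155 to minute 178 minus B → minute 173 to minute 178.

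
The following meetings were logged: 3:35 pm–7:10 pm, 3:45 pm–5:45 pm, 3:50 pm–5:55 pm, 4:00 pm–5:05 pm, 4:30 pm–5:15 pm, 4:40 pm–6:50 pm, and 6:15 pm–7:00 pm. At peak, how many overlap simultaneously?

Walk the sorted start/end points keeping a running depth.
The depth first hits 6 at 4:40 pm.

6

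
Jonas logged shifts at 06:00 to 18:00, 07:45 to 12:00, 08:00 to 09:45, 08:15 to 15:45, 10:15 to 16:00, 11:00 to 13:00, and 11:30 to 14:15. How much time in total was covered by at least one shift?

Merged: 06:00–18:00.
Length: 12 h.

12 h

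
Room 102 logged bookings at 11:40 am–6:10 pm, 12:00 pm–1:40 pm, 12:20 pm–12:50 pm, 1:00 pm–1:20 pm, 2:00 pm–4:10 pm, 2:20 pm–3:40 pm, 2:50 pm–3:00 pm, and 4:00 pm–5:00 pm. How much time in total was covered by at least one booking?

6 h 30 min

Merged: 11:40 am-6:10 pm.
Length: 6 h 30 min.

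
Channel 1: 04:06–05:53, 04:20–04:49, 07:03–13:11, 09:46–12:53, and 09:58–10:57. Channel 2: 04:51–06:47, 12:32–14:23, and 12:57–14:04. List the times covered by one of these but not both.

A, merged: 04:06–05:53, 07:03–13:11.
B, merged: 04:51–06:47, 12:32–14:23.
Only in the first: 04:06–04:51, 07:03–12:32.
Only in the second: 05:53–06:47, 13:11–14:23.
Together these are the periods covered by exactly one.

04:06–04:51, 05:53–06:47, 07:03–12:32, 13:11–14:23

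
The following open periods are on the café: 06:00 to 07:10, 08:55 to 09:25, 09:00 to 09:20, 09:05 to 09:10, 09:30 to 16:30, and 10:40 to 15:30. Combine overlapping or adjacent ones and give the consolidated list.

08:55–09:25 is disjoint → start new block.
09:00–09:20 overlaps/touches 08:55–09:25 → extend to 08:55–09:25.
09:05–09:10 overlaps/touches 08:55–09:25 → extend to 08:55–09:25.
09:30–16:30 is disjoint → start new block.
10:40–15:30 overlaps/touches 09:30–16:30 → extend to 09:30–16:30.

06:00–07:10, 08:55–09:25, 09:30–16:30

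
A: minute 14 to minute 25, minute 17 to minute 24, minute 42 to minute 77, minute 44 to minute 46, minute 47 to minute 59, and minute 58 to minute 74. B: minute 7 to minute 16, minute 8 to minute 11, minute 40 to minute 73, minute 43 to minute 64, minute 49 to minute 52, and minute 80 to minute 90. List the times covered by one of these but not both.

minute 7 to minute 14, minute 16 to minute 25, minute 40 to minute 42, minute 73 to minute 77, minute 80 to minute 90

First set merges to minute 14 to minute 25, minute 42 to minute 77.
Second set merges to minute 7 to minute 16, minute 40 to minute 73, minute 80 to minute 90.
A \ B = minute 16 to minute 25, minute 73 to minute 77.
B \ A = minute 7 to minute 14, minute 40 to minute 42, minute 80 to minute 90.
Union of the two gives the symmetric difference.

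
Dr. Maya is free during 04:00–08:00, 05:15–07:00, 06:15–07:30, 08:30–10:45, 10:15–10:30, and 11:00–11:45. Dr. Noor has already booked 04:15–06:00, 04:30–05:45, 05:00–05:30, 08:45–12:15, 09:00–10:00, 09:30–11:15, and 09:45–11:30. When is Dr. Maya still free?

04:00–04:15, 06:00–08:00, 08:30–08:45

A, merged: 04:00–08:00, 08:30–10:45, 11:00–11:45.
B, merged: 04:15–06:00, 08:45–12:15.
04:00–08:00 minus B → 04:00–04:15, 06:00–08:00.
08:30–10:45 minus B → 08:30–08:45.
11:00–11:45: fully covered by B → removed.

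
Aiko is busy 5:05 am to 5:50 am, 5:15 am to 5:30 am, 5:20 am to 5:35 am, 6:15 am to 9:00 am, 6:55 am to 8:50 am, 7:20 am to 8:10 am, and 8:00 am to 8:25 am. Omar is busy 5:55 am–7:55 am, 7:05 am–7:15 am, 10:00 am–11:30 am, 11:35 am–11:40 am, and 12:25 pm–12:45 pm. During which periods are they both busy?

6:15 am–7:55 am

A, merged: 5:05 am–5:50 am, 6:15 am–9:00 am.
B, merged: 5:55 am–7:55 am, 10:00 am–11:30 am, 11:35 am–11:40 am, 12:25 pm–12:45 pm.
5:05 am–5:50 am falls entirely outside B.
6:15 am–9:00 am overlaps B on 6:15 am–7:55 am.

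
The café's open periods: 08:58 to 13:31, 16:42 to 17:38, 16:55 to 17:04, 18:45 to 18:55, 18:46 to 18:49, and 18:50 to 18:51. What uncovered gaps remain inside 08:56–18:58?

08:56–08:58, 13:31–16:42, 17:38–18:45, 18:55–18:58

Covered (merged): 08:58–13:31, 16:42–17:38, 18:45–18:55.
Gaps within 08:56–18:58: 08:56–08:58, 13:31–16:42, 17:38–18:45, 18:55–18:58.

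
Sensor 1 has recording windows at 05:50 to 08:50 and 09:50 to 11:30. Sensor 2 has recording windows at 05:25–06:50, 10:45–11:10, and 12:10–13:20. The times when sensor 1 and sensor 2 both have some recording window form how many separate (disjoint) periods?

2

A ∩ B = 05:50-06:50, 10:45-11:10.
That is 2 disjoint pieces.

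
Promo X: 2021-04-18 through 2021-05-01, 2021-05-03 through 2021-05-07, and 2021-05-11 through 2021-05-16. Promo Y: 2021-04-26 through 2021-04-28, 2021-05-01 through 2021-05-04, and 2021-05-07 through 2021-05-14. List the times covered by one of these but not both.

2021-04-18 through 2021-04-25, 2021-04-29 through 2021-04-30, 2021-05-02 through 2021-05-02, 2021-05-05 through 2021-05-06, 2021-05-08 through 2021-05-10, 2021-05-15 through 2021-05-16

Only in the first: 2021-04-18 through 2021-04-25, 2021-04-29 through 2021-04-30, 2021-05-05 through 2021-05-06, 2021-05-15 through 2021-05-16.
Only in the second: 2021-05-02 through 2021-05-02, 2021-05-08 through 2021-05-10.
Together these are the periods covered by exactly one.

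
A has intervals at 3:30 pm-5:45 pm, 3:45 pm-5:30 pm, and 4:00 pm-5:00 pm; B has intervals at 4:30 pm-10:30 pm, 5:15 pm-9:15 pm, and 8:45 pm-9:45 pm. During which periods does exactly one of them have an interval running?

3:30 pm–4:30 pm, 5:45 pm–10:30 pm

Merge the first list: 3:30 pm–5:45 pm.
Merge the second list: 4:30 pm–10:30 pm.
Only in the first: 3:30 pm–4:30 pm.
Only in the second: 5:45 pm–10:30 pm.
Together these are the periods covered by exactly one.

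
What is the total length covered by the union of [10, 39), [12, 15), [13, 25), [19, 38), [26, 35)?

29

Merged: [10, 39).
Length: 29.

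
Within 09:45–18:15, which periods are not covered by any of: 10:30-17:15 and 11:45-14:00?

Covered (merged): 10:30–17:15.
Gaps within 09:45–18:15: 09:45–10:30, 17:15–18:15.

09:45–10:30, 17:15–18:15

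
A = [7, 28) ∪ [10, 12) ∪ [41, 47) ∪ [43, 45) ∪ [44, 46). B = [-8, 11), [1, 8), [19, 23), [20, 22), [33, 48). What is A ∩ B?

Merge the first list: [7, 28), [41, 47).
Merge the second list: [-8, 11), [19, 23), [33, 48).
[7, 28) meets the second set on [7, 11), [19, 23).
[41, 47) meets the second set on [41, 47).

[7, 11) ∪ [19, 23) ∪ [41, 47)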